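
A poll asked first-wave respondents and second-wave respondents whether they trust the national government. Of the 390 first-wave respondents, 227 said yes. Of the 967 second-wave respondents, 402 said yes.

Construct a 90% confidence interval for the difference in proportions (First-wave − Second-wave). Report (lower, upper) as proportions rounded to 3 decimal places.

(0.118, 0.215)

p̂₁ = 227/390 = 0.5821 and p̂₂ = 402/967 = 0.4157.
SE₁ = √(p̂₁(1−p̂₁)/n₁) = √(0.5821·0.4179/390) = 0.02497; SE₂ = √(0.4157·0.5843/967) = 0.01585.
Independent samples: SE of the difference = √(SE₁² + SE₂²) = √(0.0006235009 + 0.0002512225) = 0.02958.
z* for 90% confidence is 1.645, so the margin of error is 1.645 × 0.02958 = 0.04866.
Point estimate p̂₁ − p̂₂ = 0.5821 − 0.4157 = 0.1664.
0.1664 ± 0.04866 → (0.118, 0.215).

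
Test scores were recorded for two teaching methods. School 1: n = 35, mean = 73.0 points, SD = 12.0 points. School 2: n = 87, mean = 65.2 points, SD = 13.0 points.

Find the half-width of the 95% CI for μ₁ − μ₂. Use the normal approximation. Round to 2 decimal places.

4.82

Standard errors of each mean: 12.0/√35 = 2.0284 and 13.0/√87 = 1.3937.
SE(x̄₁ − x̄₂) = √(2.0284² + 1.3937²) = 2.4611 for independent samples with unequal variances.
With z* = 1.960, the margin is 1.960 × 2.4611 = 4.8238.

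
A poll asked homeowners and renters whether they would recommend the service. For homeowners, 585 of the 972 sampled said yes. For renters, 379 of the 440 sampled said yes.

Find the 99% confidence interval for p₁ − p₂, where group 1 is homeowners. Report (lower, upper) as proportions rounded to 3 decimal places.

(-0.318, -0.201)

p̂₁ = 585/972 = 0.6019 and p̂₂ = 379/440 = 0.8614.
SE₁ = √(p̂₁(1−p̂₁)/n₁) = √(0.6019·0.3981/972) = 0.01570; SE₂ = √(0.8614·0.1386/440) = 0.01647.
Independent samples: SE of the difference = √(SE₁² + SE₂²) = √(0.00024649 + 0.0002712609) = 0.02275.
z* for 99% confidence is 2.576, so the margin of error is 2.576 × 0.02275 = 0.05860.
Point estimate p̂₁ − p̂₂ = 0.6019 − 0.8614 = -0.2595.
-0.2595 ± 0.05860 → (-0.318, -0.201).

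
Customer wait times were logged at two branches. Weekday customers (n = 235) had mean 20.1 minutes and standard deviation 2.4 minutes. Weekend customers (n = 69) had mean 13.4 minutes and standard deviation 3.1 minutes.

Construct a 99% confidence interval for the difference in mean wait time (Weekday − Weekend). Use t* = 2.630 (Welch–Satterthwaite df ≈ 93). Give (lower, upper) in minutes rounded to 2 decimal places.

(5.64, 7.76)

Per-group SEs: s₁/√n₁ = 2.4/√235 = 0.1566, s₂/√n₂ = 3.1/√69 = 0.3732.
Unpooled SE of the difference: √(0.02452356 + 0.13927824) = 0.4047.
Margin of error = t* · SE = 2.630 × 0.4047 = 1.0644.
x̄₁ − x̄₂ = 20.1 − 13.4 = 6.7000.
CI: 6.7000 ± 1.0644 = (5.64, 7.76).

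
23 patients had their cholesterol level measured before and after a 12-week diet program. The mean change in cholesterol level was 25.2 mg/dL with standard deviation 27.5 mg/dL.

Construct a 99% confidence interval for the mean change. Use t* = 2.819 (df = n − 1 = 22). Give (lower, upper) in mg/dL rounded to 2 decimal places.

This is a matched-pairs design, so SE = s_d/√n = 27.5/√23 = 5.7341.
Margin = 2.819 × 5.7341 = 16.1644; the interval is 25.2 ± 16.1644 = (9.04, 41.36).

(9.04, 41.36)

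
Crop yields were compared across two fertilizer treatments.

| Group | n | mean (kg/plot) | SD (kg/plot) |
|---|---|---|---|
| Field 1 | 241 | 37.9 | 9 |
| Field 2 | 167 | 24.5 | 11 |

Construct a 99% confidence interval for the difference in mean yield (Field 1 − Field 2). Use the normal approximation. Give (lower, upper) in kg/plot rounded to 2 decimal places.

SE₁ = s₁/√n₁ = 9/√241 = 0.5797; SE₂ = 11/√167 = 0.8512.
Independent samples, unequal variances: SE_diff = √(SE₁² + SE₂²) = √(0.33605209 + 0.72454144) = 1.0299.
z* = 2.576, so margin of error = 2.576 × 1.0299 = 2.6530.
Difference in means = 37.9 − 24.5 = 13.4000.
13.4000 ± 2.6530 → (10.75, 16.05).

(10.75, 16.05)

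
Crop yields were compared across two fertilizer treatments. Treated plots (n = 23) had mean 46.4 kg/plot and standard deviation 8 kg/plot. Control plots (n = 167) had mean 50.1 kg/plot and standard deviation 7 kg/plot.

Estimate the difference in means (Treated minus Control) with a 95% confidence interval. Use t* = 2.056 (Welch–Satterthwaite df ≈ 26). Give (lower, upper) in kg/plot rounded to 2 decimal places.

Per-group SEs: s₁/√n₁ = 8/√23 = 1.6681, s₂/√n₂ = 7/√167 = 0.5417.
Unpooled SE of the difference: √(2.78255761 + 0.29343889) = 1.7539.
Margin of error = t* · SE = 2.056 × 1.7539 = 3.6060.
x̄₁ − x̄₂ = 46.4 − 50.1 = -3.7000.
CI: -3.7000 ± 3.6060 = (-7.31, -0.09).

(-7.31, -0.09)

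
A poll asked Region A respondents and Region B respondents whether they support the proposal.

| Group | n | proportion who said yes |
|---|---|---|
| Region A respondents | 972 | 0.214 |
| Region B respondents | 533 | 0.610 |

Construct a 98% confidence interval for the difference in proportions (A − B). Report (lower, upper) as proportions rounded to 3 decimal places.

SE₁ = √(p̂₁(1−p̂₁)/n₁) = √(0.2140·0.7860/972) = 0.01315; SE₂ = √(0.6100·0.3900/533) = 0.02113.
Independent samples: SE of the difference = √(SE₁² + SE₂²) = √(0.0001729225 + 0.0004464769) = 0.02489.
z* for 98% confidence is 2.326, so the margin of error is 2.326 × 0.02489 = 0.05789.
Point estimate p̂₁ − p̂₂ = 0.2140 − 0.6100 = -0.3960.
-0.3960 ± 0.05789 → (-0.454, -0.338).

(-0.454, -0.338)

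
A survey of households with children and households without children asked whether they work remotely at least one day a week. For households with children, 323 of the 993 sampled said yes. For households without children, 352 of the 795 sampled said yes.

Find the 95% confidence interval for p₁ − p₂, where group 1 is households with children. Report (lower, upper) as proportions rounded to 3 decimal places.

p̂₁ = 323/993 = 0.3253 and p̂₂ = 352/795 = 0.4428.
SE₁ = √(p̂₁(1−p̂₁)/n₁) = √(0.3253·0.6747/993) = 0.01487; SE₂ = √(0.4428·0.5572/795) = 0.01762.
Independent samples: SE of the difference = √(SE₁² + SE₂²) = √(0.0002211169 + 0.0003104644) = 0.02306.
z* for 95% confidence is 1.960, so the margin of error is 1.960 × 0.02306 = 0.04520.
Point estimate p̂₁ − p̂₂ = 0.3253 − 0.4428 = -0.1175.
-0.1175 ± 0.04520 → (-0.163, -0.072).

(-0.163, -0.072)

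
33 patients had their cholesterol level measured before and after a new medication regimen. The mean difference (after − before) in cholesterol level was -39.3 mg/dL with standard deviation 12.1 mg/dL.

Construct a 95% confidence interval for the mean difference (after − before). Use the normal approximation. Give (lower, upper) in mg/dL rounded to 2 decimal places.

This is a matched-pairs design, so SE = s_d/√n = 12.1/√33 = 2.1063.
Margin = 1.960 × 2.1063 = 4.1283; the interval is -39.3 ± 4.1283 = (-43.43, -35.17).

(-43.43, -35.17)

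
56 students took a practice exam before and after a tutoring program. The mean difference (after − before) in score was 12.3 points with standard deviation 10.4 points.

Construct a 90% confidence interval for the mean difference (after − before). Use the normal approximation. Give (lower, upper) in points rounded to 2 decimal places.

Paired design: SE = s_d/√n = 10.4/√56 = 1.3898.
z* = 1.645; margin of error = 1.645 × 1.3898 = 2.2862.
12.3 ± 2.2862 → (10.01, 14.59).

(10.01, 14.59)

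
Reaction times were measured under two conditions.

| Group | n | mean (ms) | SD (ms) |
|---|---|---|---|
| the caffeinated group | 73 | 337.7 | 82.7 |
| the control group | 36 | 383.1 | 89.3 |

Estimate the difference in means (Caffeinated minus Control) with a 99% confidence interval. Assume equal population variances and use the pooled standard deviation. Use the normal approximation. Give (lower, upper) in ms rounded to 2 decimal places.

Pooled variance s_p² = [72·82.7² + 35·89.3²] / (73+36−2) = 7210.6171, so s_p = 84.9154.
SE_diff = s_p·√(1/n₁ + 1/n₂) = 84.9154·√(1/73 + 1/36) = 17.2937.
z* = 2.576; margin = 2.576 × 17.2937 = 44.5486.
Difference = 337.7 − 383.1 = -45.4000.
-45.4000 ± 44.5486 → (-89.95, -0.85).

(-89.95, -0.85)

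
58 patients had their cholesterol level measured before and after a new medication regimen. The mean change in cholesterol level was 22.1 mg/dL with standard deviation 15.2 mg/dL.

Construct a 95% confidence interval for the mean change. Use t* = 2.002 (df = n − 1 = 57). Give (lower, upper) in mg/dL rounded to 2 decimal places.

(18.10, 26.10)

This is a matched-pairs design, so SE = s_d/√n = 15.2/√58 = 1.9959.
Margin = 2.002 × 1.9959 = 3.9958; the interval is 22.1 ± 3.9958 = (18.10, 26.10).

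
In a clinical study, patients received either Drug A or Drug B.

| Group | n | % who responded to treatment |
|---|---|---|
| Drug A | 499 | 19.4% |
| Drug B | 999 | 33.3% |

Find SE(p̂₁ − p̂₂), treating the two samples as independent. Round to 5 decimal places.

0.02314

The two standard errors are √(0.1940×0.8060/499) = 0.01770 and √(0.3330×0.6670/999) = 0.01491.
Because the samples are independent, SE_diff = √(0.01770² + 0.01491²) = 0.02314.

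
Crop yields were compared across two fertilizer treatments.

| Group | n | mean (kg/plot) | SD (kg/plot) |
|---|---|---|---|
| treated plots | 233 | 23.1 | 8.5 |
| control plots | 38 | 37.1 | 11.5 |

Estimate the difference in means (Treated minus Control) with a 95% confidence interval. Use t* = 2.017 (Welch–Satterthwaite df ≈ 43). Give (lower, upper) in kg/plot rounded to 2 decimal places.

(-17.93, -10.07)

SE₁ = s₁/√n₁ = 8.5/√233 = 0.5569; SE₂ = 11.5/√38 = 1.8655.
Independent samples, unequal variances: SE_diff = √(SE₁² + SE₂²) = √(0.31013761 + 3.48009025) = 1.9469.
t* = 2.017, so margin of error = 2.017 × 1.9469 = 3.9269.
Difference in means = 23.1 − 37.1 = -14.0000.
-14.0000 ± 3.9269 → (-17.93, -10.07).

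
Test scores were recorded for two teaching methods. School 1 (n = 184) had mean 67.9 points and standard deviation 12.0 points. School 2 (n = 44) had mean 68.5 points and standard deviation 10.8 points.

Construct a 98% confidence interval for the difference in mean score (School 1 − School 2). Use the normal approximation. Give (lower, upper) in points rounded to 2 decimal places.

Standard errors of each mean: 12.0/√184 = 0.8847 and 10.8/√44 = 1.6282.
SE(x̄₁ − x̄₂) = √(0.8847² + 1.6282²) = 1.8530 for independent samples with unequal variances.
With z* = 2.326, the margin is 2.326 × 1.8530 = 4.3101.
x̄₁ − x̄₂ = 67.9 − 68.5 = -0.6000; the interval is -0.6000 ± 4.3101 = (-4.91, 3.71).

(-4.91, 3.71)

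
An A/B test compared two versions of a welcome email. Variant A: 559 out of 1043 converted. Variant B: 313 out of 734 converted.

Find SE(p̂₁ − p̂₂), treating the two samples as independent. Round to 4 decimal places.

First, p̂₁ = 559/1043 = 0.5360; p̂₂ = 313/734 = 0.4264.
The two standard errors are √(0.5360×0.4640/1043) = 0.01544 and √(0.4264×0.5736/734) = 0.01825.
Because the samples are independent, SE_diff = √(0.01544² + 0.01825²) = 0.02391.

0.0239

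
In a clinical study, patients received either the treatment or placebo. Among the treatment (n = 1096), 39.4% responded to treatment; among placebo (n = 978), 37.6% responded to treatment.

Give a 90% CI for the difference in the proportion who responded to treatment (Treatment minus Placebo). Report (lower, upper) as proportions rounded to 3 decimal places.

(-0.017, 0.053)

Each SE is √(p̂(1−p̂)/n): √(0.3940·0.6060/1096) = 0.01476 and √(0.3760·0.6240/978) = 0.01549.
SE(p̂₁ − p̂₂) = √(SE₁² + SE₂²) = √(0.0002178576 + 0.0002399401) = 0.02140, since the two samples are independent.
At 90% confidence z* = 1.645; margin = 1.645 × 0.02140 = 0.03520.
The difference is 0.3940 − 0.3760 = 0.0180, so the interval is 0.0180 ± 0.03520 = (-0.017, 0.053).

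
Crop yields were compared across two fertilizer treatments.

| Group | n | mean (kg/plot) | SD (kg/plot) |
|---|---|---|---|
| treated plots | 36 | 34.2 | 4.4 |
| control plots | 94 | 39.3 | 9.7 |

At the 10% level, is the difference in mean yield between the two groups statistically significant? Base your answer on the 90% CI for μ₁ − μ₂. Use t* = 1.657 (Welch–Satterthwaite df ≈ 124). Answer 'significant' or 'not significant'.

Per-group SEs: s₁/√n₁ = 4.4/√36 = 0.7333, s₂/√n₂ = 9.7/√94 = 1.0005.
Unpooled SE of the difference: √(0.53772889 + 1.00100025) = 1.2405.
Margin of error = t* · SE = 1.657 × 1.2405 = 2.0555.
x̄₁ − x̄₂ = 34.2 − 39.3 = -5.1000.
CI: -5.1000 ± 2.0555 = (-7.1555, -3.0445).
The interval (-7.1555, -3.0445) does not contain 0, so the difference is significant.

significant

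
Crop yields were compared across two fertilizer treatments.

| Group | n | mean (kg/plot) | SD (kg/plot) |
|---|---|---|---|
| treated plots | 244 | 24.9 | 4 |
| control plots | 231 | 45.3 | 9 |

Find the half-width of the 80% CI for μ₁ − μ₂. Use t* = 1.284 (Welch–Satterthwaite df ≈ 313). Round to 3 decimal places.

Standard errors of each mean: 4/√244 = 0.2561 and 9/√231 = 0.5922.
SE(x̄₁ − x̄₂) = √(0.2561² + 0.5922²) = 0.6452 for independent samples with unequal variances.
With t* = 1.284, the margin is 1.284 × 0.6452 = 0.8284.

0.828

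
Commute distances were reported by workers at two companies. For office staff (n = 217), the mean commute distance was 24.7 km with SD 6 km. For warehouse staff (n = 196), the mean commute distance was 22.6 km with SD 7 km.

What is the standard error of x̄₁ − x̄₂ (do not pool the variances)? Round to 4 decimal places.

Per-group SEs: s₁/√n₁ = 6/√217 = 0.4073, s₂/√n₂ = 7/√196 = 0.5000.
Unpooled SE of the difference: √(0.16589329 + 0.25) = 0.6449.

0.6449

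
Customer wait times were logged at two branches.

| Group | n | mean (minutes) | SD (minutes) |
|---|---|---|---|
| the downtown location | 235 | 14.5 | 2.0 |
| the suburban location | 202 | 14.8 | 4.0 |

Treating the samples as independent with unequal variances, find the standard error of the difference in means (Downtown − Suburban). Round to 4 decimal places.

0.3102

SE₁ = s₁/√n₁ = 2.0/√235 = 0.1305; SE₂ = 4.0/√202 = 0.2814.
Independent samples, unequal variances: SE_diff = √(SE₁² + SE₂²) = √(0.01703025 + 0.07918596) = 0.3102.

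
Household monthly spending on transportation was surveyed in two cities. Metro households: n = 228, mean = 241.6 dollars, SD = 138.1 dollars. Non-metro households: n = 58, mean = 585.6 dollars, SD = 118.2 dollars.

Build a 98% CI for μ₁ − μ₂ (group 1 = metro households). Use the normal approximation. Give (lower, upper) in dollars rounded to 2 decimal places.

Per-group SEs: s₁/√n₁ = 138.1/√228 = 9.1459, s₂/√n₂ = 118.2/√58 = 15.5204.
Unpooled SE of the difference: √(83.64748681 + 240.88281616) = 18.0147.
Margin of error = z* · SE = 2.326 × 18.0147 = 41.9022.
x̄₁ − x̄₂ = 241.6 − 585.6 = -344.0000.
CI: -344.0000 ± 41.9022 = (-385.90, -302.10).

(-385.90, -302.10)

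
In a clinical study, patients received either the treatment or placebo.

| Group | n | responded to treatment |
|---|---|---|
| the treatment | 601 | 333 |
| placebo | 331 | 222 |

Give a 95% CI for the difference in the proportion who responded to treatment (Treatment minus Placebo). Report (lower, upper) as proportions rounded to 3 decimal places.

Sample proportions: 333/601 = 0.5541, 222/331 = 0.6707.
Each SE is √(p̂(1−p̂)/n): √(0.5541·0.4459/601) = 0.02028 and √(0.6707·0.3293/331) = 0.02583.
SE(p̂₁ − p̂₂) = √(SE₁² + SE₂²) = √(0.0004112784 + 0.0006671889) = 0.03284, since the two samples are independent.
At 95% confidence z* = 1.960; margin = 1.960 × 0.03284 = 0.06437.
The difference is 0.5541 − 0.6707 = -0.1166, so the interval is -0.1166 ± 0.06437 = (-0.181, -0.052).

(-0.181, -0.052)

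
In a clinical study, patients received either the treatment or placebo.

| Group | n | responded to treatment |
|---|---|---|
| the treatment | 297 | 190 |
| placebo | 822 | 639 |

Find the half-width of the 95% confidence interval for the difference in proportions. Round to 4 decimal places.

0.0616

p̂₁ = 190/297 = 0.6397 and p̂₂ = 639/822 = 0.7774.
SE₁ = √(p̂₁(1−p̂₁)/n₁) = √(0.6397·0.3603/297) = 0.02786; SE₂ = √(0.7774·0.2226/822) = 0.01451.
Independent samples: SE of the difference = √(SE₁² + SE₂²) = √(0.0007761796 + 0.0002105401) = 0.03141.
z* for 95% confidence is 1.960, so the margin of error is 1.960 × 0.03141 = 0.06156.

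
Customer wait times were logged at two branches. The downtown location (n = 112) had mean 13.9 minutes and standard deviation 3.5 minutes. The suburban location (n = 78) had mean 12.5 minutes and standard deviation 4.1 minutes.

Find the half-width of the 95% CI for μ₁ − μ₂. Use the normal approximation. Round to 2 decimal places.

Standard errors of each mean: 3.5/√112 = 0.3307 and 4.1/√78 = 0.4642.
SE(x̄₁ − x̄₂) = √(0.3307² + 0.4642²) = 0.5700 for independent samples with unequal variances.
With z* = 1.960, the margin is 1.960 × 0.5700 = 1.1172.

1.12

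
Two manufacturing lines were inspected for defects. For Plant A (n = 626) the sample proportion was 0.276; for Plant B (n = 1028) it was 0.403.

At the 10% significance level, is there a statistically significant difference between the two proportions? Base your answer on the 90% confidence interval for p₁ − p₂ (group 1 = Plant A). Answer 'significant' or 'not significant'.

significant

The two standard errors are √(0.2760×0.7240/626) = 0.01787 and √(0.4030×0.5970/1028) = 0.01530.
Because the samples are independent, SE_diff = √(0.01787² + 0.01530²) = 0.02353.
Using z* = 1.645 for 90%, ME = 1.645 × 0.02353 = 0.03871.
p̂₁ − p̂₂ = -0.1270; interval -0.1270 ± 0.03871 gives (-0.16571, -0.08829).
The interval (-0.16571, -0.08829) does not contain 0, so the difference is significant.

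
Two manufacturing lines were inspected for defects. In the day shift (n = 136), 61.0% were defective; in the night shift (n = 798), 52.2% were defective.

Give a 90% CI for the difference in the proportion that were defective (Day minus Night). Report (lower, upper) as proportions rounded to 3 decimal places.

SE₁ = √(p̂₁(1−p̂₁)/n₁) = √(0.6100·0.3900/136) = 0.04182; SE₂ = √(0.5220·0.4780/798) = 0.01768.
Independent samples: SE of the difference = √(SE₁² + SE₂²) = √(0.0017489124 + 0.0003125824) = 0.04540.
z* for 90% confidence is 1.645, so the margin of error is 1.645 × 0.04540 = 0.07468.
Point estimate p̂₁ − p̂₂ = 0.6100 − 0.5220 = 0.0880.
0.0880 ± 0.07468 → (0.013, 0.163).

(0.013, 0.163)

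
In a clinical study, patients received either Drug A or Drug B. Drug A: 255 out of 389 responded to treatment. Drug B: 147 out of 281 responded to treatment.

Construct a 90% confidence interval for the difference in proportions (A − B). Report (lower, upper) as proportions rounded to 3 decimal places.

p̂₁ = 255/389 = 0.6555 and p̂₂ = 147/281 = 0.5231.
SE₁ = √(p̂₁(1−p̂₁)/n₁) = √(0.6555·0.3445/389) = 0.02409; SE₂ = √(0.5231·0.4769/281) = 0.02980.
Independent samples: SE of the difference = √(SE₁² + SE₂²) = √(0.0005803281 + 0.00088804) = 0.03832.
z* for 90% confidence is 1.645, so the margin of error is 1.645 × 0.03832 = 0.06304.
Point estimate p̂₁ − p̂₂ = 0.6555 − 0.5231 = 0.1324.
0.1324 ± 0.06304 → (0.069, 0.195).

(0.069, 0.195)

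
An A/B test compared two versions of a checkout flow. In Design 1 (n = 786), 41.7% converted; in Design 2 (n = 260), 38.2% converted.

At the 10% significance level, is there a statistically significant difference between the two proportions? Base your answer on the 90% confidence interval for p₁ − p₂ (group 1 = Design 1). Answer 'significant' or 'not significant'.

The two standard errors are √(0.4170×0.5830/786) = 0.01759 and √(0.3820×0.6180/260) = 0.03013.
Because the samples are independent, SE_diff = √(0.01759² + 0.03013²) = 0.03489.
Using z* = 1.645 for 90%, ME = 1.645 × 0.03489 = 0.05739.
p̂₁ − p̂₂ = 0.0350; interval 0.0350 ± 0.05739 gives (-0.02239, 0.09239).
The interval (-0.02239, 0.09239) contains 0, so the difference is not significant.

not significant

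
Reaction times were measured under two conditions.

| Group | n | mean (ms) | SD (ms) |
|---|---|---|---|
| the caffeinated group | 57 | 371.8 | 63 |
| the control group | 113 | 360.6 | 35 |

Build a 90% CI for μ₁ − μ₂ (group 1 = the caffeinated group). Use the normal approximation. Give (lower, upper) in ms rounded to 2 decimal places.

Per-group SEs: s₁/√n₁ = 63/√57 = 8.3446, s₂/√n₂ = 35/√113 = 3.2925.
Unpooled SE of the difference: √(69.63234916 + 10.84055625) = 8.9707.
Margin of error = z* · SE = 1.645 × 8.9707 = 14.7568.
x̄₁ − x̄₂ = 371.8 − 360.6 = 11.2000.
CI: 11.2000 ± 14.7568 = (-3.56, 25.96).

(-3.56, 25.96)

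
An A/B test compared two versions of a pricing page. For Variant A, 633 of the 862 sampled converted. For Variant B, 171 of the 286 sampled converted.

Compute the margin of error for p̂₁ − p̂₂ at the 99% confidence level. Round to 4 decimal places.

0.0841

Sample proportions: 633/862 = 0.7343, 171/286 = 0.5979.
Each SE is √(p̂(1−p̂)/n): √(0.7343·0.2657/862) = 0.01504 and √(0.5979·0.4021/286) = 0.02899.
SE(p̂₁ − p̂₂) = √(SE₁² + SE₂²) = √(0.0002262016 + 0.0008404201) = 0.03266, since the two samples are independent.
At 99% confidence z* = 2.576; margin = 2.576 × 0.03266 = 0.08413.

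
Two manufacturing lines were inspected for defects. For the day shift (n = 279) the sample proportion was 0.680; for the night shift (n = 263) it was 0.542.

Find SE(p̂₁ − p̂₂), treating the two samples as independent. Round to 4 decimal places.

0.0415

The two standard errors are √(0.6800×0.3200/279) = 0.02793 and √(0.5420×0.4580/263) = 0.03072.
Because the samples are independent, SE_diff = √(0.02793² + 0.03072²) = 0.04152.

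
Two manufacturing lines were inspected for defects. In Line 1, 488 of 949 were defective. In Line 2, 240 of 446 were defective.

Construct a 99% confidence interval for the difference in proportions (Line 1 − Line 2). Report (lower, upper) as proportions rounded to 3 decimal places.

(-0.098, 0.050)

Sample proportions: 488/949 = 0.5142, 240/446 = 0.5381.
Each SE is √(p̂(1−p̂)/n): √(0.5142·0.4858/949) = 0.01622 and √(0.5381·0.4619/446) = 0.02361.
SE(p̂₁ − p̂₂) = √(SE₁² + SE₂²) = √(0.0002630884 + 0.0005574321) = 0.02864, since the two samples are independent.
At 99% confidence z* = 2.576; margin = 2.576 × 0.02864 = 0.07378.
The difference is 0.5142 − 0.5381 = -0.0239, so the interval is -0.0239 ± 0.07378 = (-0.098, 0.050).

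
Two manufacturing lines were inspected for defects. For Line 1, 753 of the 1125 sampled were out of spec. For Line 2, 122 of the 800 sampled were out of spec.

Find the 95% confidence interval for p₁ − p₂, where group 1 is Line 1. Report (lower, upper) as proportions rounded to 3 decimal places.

(0.480, 0.554)

First, p̂₁ = 753/1125 = 0.6693; p̂₂ = 122/800 = 0.1525.
The two standard errors are √(0.6693×0.3307/1125) = 0.01403 and √(0.1525×0.8475/800) = 0.01271.
Because the samples are independent, SE_diff = √(0.01403² + 0.01271²) = 0.01893.
Using z* = 1.960 for 95%, ME = 1.960 × 0.01893 = 0.03710.
p̂₁ − p̂₂ = 0.5168; interval 0.5168 ± 0.03710 gives (0.480, 0.554).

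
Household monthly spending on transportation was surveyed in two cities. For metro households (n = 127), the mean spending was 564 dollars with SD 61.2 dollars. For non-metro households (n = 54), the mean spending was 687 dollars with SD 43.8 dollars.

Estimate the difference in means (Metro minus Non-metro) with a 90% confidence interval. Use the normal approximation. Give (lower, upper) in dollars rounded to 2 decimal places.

Standard errors of each mean: 61.2/√127 = 5.4306 and 43.8/√54 = 5.9604.
SE(x̄₁ − x̄₂) = √(5.4306² + 5.9604²) = 8.0634 for independent samples with unequal variances.
With z* = 1.645, the margin is 1.645 × 8.0634 = 13.2643.
x̄₁ − x̄₂ = 564 − 687 = -123.0000; the interval is -123.0000 ± 13.2643 = (-136.26, -109.74).

(-136.26, -109.74)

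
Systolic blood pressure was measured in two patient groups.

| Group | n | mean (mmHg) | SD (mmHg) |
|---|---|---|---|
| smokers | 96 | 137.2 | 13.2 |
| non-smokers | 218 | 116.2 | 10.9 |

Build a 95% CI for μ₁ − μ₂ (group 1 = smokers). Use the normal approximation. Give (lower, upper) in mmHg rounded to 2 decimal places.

Standard errors of each mean: 13.2/√96 = 1.3472 and 10.9/√218 = 0.7382.
SE(x̄₁ − x̄₂) = √(1.3472² + 0.7382²) = 1.5362 for independent samples with unequal variances.
With z* = 1.960, the margin is 1.960 × 1.5362 = 3.0110.
x̄₁ − x̄₂ = 137.2 − 116.2 = 21.0000; the interval is 21.0000 ± 3.0110 = (17.99, 24.01).

(17.99, 24.01)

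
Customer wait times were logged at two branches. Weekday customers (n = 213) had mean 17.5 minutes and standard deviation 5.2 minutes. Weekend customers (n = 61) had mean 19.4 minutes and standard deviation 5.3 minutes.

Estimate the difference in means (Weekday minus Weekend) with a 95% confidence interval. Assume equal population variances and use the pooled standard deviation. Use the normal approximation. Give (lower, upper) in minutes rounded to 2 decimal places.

(-3.39, -0.41)

s_p = √[((n₁−1)s₁² + (n₂−1)s₂²)/(n₁+n₂−2)] = √[(212·5.2² + 60·5.3²)/272] = 5.2222.
SE = 5.2222·√(1/213 + 1/61) = 0.7584.
With z* = 1.960, margin = 1.960 × 0.7584 = 1.4865.
x̄₁ − x̄₂ = 17.5 − 19.4 = -1.9000; interval -1.9000 ± 1.4865 = (-3.39, -0.41).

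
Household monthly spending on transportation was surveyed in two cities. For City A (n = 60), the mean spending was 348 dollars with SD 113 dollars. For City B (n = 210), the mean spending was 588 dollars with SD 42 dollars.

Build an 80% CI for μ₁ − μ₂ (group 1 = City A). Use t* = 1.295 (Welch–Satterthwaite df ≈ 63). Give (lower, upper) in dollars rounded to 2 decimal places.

(-259.26, -220.74)

Per-group SEs: s₁/√n₁ = 113/√60 = 14.5882, s₂/√n₂ = 42/√210 = 2.8983.
Unpooled SE of the difference: √(212.81557924 + 8.40014289) = 14.8733.
Margin of error = t* · SE = 1.295 × 14.8733 = 19.2609.
x̄₁ − x̄₂ = 348 − 588 = -240.0000.
CI: -240.0000 ± 19.2609 = (-259.26, -220.74).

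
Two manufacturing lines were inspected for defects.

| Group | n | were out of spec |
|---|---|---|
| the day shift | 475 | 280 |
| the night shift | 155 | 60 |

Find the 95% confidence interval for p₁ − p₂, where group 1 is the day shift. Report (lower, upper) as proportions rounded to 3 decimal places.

(0.114, 0.291)

p̂₁ = 280/475 = 0.5895 and p̂₂ = 60/155 = 0.3871.
SE₁ = √(p̂₁(1−p̂₁)/n₁) = √(0.5895·0.4105/475) = 0.02257; SE₂ = √(0.3871·0.6129/155) = 0.03912.
Independent samples: SE of the difference = √(SE₁² + SE₂²) = √(0.0005094049 + 0.0015303744) = 0.04516.
z* for 95% confidence is 1.960, so the margin of error is 1.960 × 0.04516 = 0.08851.
Point estimate p̂₁ − p̂₂ = 0.5895 − 0.3871 = 0.2024.
0.2024 ± 0.08851 → (0.114, 0.291).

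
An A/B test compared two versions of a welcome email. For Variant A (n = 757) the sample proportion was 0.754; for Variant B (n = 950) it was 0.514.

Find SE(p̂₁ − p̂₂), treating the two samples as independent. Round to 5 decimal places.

Each SE is √(p̂(1−p̂)/n): √(0.7540·0.2460/757) = 0.01565 and √(0.5140·0.4860/950) = 0.01622.
SE(p̂₁ − p̂₂) = √(SE₁² + SE₂²) = √(0.0002449225 + 0.0002630884) = 0.02254, since the two samples are independent.

0.02254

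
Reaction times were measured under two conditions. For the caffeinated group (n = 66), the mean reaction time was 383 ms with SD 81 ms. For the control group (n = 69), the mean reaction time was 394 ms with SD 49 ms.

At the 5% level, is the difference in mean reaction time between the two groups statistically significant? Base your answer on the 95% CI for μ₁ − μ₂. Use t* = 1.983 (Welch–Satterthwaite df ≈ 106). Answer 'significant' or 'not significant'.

not significant

SE₁ = s₁/√n₁ = 81/√66 = 9.9704; SE₂ = 49/√69 = 5.8989.
Independent samples, unequal variances: SE_diff = √(SE₁² + SE₂²) = √(99.40887616 + 34.79702121) = 11.5847.
t* = 1.983, so margin of error = 1.983 × 11.5847 = 22.9725.
Difference in means = 383 − 394 = -11.0000.
-11.0000 ± 22.9725 → (-33.9725, 11.9725).
The interval (-33.9725, 11.9725) contains 0, so the difference is not significant.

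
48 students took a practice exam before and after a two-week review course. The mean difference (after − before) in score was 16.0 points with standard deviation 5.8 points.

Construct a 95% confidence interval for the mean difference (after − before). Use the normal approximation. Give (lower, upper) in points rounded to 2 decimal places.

(14.36, 17.64)

Paired design: SE = s_d/√n = 5.8/√48 = 0.8372.
z* = 1.960; margin of error = 1.960 × 0.8372 = 1.6409.
16.0 ± 1.6409 → (14.36, 17.64).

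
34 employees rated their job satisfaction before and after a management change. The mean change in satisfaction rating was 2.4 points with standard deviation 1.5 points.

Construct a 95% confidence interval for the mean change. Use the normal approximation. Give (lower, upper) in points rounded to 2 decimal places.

Paired design: SE = s_d/√n = 1.5/√34 = 0.2572.
z* = 1.960; margin of error = 1.960 × 0.2572 = 0.5041.
2.4 ± 0.5041 → (1.90, 2.90).

(1.90, 2.90)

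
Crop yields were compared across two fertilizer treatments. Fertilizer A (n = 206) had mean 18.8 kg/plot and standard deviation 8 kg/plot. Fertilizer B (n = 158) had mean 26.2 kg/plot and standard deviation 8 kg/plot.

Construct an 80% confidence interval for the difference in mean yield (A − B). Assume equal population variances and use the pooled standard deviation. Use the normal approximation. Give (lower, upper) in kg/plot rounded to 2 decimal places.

Pooled variance s_p² = [205·8² + 157·8²] / (206+158−2) = 64.0000, so s_p = 8.0000.
SE_diff = s_p·√(1/n₁ + 1/n₂) = 8.0000·√(1/206 + 1/158) = 0.8460.
z* = 1.282; margin = 1.282 × 0.8460 = 1.0846.
Difference = 18.8 − 26.2 = -7.4000.
-7.4000 ± 1.0846 → (-8.48, -6.32).

(-8.48, -6.32)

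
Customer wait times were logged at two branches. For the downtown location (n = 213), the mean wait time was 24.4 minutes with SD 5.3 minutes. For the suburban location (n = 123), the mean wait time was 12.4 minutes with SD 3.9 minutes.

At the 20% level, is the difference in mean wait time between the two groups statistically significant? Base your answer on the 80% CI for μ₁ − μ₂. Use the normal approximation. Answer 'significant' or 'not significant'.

SE₁ = s₁/√n₁ = 5.3/√213 = 0.3632; SE₂ = 3.9/√123 = 0.3517.
Independent samples, unequal variances: SE_diff = √(SE₁² + SE₂²) = √(0.13191424 + 0.12369289) = 0.5056.
z* = 1.282, so margin of error = 1.282 × 0.5056 = 0.6482.
Difference in means = 24.4 − 12.4 = 12.0000.
12.0000 ± 0.6482 → (11.3518, 12.6482).
The interval (11.3518, 12.6482) does not contain 0, so the difference is significant.

significant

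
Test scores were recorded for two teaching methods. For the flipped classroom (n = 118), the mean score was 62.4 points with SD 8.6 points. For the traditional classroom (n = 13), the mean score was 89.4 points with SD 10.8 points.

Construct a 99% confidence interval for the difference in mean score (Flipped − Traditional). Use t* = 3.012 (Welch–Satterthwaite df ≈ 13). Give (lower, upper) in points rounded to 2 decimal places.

SE₁ = s₁/√n₁ = 8.6/√118 = 0.7917; SE₂ = 10.8/√13 = 2.9954.
Independent samples, unequal variances: SE_diff = √(SE₁² + SE₂²) = √(0.62678889 + 8.97242116) = 3.0983.
t* = 3.012, so margin of error = 3.012 × 3.0983 = 9.3321.
Difference in means = 62.4 − 89.4 = -27.0000.
-27.0000 ± 9.3321 → (-36.33, -17.67).

(-36.33, -17.67)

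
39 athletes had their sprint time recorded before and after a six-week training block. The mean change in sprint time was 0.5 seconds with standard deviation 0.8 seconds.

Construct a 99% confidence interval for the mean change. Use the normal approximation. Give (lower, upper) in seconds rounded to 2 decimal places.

This is a matched-pairs design, so SE = s_d/√n = 0.8/√39 = 0.1281.
Margin = 2.576 × 0.1281 = 0.3300; the interval is 0.5 ± 0.3300 = (0.17, 0.83).

(0.17, 0.83)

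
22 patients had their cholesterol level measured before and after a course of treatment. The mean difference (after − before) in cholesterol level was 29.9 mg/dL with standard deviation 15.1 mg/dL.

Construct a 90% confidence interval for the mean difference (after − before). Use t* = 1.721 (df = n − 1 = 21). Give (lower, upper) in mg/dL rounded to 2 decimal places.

(24.36, 35.44)

This is a matched-pairs design, so SE = s_d/√n = 15.1/√22 = 3.2193.
Margin = 1.721 × 3.2193 = 5.5404; the interval is 29.9 ± 5.5404 = (24.36, 35.44).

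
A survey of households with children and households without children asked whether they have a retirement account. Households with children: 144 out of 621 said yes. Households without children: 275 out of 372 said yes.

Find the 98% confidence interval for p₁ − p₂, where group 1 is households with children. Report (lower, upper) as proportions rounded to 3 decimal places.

(-0.573, -0.441)

First, p̂₁ = 144/621 = 0.2319; p̂₂ = 275/372 = 0.7392.
The two standard errors are √(0.2319×0.7681/621) = 0.01694 and √(0.7392×0.2608/372) = 0.02276.
Because the samples are independent, SE_diff = √(0.01694² + 0.02276²) = 0.02837.
Using z* = 2.326 for 98%, ME = 2.326 × 0.02837 = 0.06599.
p̂₁ − p̂₂ = -0.5073; interval -0.5073 ± 0.06599 gives (-0.573, -0.441).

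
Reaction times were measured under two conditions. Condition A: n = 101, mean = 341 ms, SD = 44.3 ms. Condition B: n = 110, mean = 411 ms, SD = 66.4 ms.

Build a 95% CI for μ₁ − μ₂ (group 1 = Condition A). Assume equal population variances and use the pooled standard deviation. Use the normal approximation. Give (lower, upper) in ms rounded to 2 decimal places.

Pooled variance s_p² = [100·44.3² + 109·66.4²] / (101+110−2) = 3238.4002, so s_p = 56.9069.
SE_diff = s_p·√(1/n₁ + 1/n₂) = 56.9069·√(1/101 + 1/110) = 7.8424.
z* = 1.960; margin = 1.960 × 7.8424 = 15.3711.
Difference = 341 − 411 = -70.0000.
-70.0000 ± 15.3711 → (-85.37, -54.63).

(-85.37, -54.63)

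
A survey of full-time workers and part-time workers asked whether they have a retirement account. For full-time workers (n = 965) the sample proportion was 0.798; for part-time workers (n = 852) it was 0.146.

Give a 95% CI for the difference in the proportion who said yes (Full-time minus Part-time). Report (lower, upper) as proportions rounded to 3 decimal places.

The two standard errors are √(0.7980×0.2020/965) = 0.01292 and √(0.1460×0.8540/852) = 0.01210.
Because the samples are independent, SE_diff = √(0.01292² + 0.01210²) = 0.01770.
Using z* = 1.960 for 95%, ME = 1.960 × 0.01770 = 0.03469.
p̂₁ − p̂₂ = 0.6520; interval 0.6520 ± 0.03469 gives (0.617, 0.687).

(0.617, 0.687)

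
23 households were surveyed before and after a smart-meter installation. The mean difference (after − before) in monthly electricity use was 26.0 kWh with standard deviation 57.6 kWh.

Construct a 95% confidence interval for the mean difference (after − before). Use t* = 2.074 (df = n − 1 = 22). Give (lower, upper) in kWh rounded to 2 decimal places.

Paired design: SE = s_d/√n = 57.6/√23 = 12.0104.
t* = 2.074; margin of error = 2.074 × 12.0104 = 24.9096.
26.0 ± 24.9096 → (1.09, 50.91).

(1.09, 50.91)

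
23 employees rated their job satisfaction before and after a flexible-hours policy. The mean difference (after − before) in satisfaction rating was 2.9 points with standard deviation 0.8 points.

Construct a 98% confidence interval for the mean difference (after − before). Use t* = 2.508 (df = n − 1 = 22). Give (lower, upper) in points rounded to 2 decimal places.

Paired design: SE = s_d/√n = 0.8/√23 = 0.1668.
t* = 2.508; margin of error = 2.508 × 0.1668 = 0.4183.
2.9 ± 0.4183 → (2.48, 3.32).

(2.48, 3.32)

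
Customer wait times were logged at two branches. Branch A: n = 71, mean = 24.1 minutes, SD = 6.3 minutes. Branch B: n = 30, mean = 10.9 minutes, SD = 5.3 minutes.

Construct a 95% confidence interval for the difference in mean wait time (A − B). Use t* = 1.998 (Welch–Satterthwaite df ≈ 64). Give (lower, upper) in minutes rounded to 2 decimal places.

(10.76, 15.64)

Standard errors of each mean: 6.3/√71 = 0.7477 and 5.3/√30 = 0.9676.
SE(x̄₁ − x̄₂) = √(0.7477² + 0.9676²) = 1.2228 for independent samples with unequal variances.
With t* = 1.998, the margin is 1.998 × 1.2228 = 2.4432.
x̄₁ − x̄₂ = 24.1 − 10.9 = 13.2000; the interval is 13.2000 ± 2.4432 = (10.76, 15.64).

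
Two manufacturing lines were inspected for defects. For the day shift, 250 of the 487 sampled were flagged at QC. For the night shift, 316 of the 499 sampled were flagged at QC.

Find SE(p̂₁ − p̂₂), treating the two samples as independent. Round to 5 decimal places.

0.03128

p̂₁ = 250/487 = 0.5133 and p̂₂ = 316/499 = 0.6333.
SE₁ = √(p̂₁(1−p̂₁)/n₁) = √(0.5133·0.4867/487) = 0.02265; SE₂ = √(0.6333·0.3667/499) = 0.02157.
Independent samples: SE of the difference = √(SE₁² + SE₂²) = √(0.0005130225 + 0.0004652649) = 0.03128.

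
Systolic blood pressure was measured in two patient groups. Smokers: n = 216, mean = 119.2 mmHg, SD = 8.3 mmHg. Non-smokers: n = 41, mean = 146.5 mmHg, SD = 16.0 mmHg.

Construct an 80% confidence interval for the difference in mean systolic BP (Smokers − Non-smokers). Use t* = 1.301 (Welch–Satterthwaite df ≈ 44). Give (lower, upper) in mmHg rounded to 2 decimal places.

(-30.63, -23.97)

SE₁ = s₁/√n₁ = 8.3/√216 = 0.5647; SE₂ = 16.0/√41 = 2.4988.
Independent samples, unequal variances: SE_diff = √(SE₁² + SE₂²) = √(0.31888609 + 6.24400144) = 2.5618.
t* = 1.301, so margin of error = 1.301 × 2.5618 = 3.3329.
Difference in means = 119.2 − 146.5 = -27.3000.
-27.3000 ± 3.3329 → (-30.63, -23.97).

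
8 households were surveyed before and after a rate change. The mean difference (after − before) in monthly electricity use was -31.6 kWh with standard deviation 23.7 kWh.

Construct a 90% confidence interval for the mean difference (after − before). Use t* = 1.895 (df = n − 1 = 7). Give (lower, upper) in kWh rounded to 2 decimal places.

(-47.48, -15.72)

Paired design: SE = s_d/√n = 23.7/√8 = 8.3792.
t* = 1.895; margin of error = 1.895 × 8.3792 = 15.8786.
-31.6 ± 15.8786 → (-47.48, -15.72).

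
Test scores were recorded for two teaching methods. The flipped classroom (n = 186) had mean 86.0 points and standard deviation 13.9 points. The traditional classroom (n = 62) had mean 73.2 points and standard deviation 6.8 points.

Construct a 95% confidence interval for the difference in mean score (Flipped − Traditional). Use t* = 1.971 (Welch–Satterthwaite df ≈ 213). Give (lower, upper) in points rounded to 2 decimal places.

(10.17, 15.43)

SE₁ = s₁/√n₁ = 13.9/√186 = 1.0192; SE₂ = 6.8/√62 = 0.8636.
Independent samples, unequal variances: SE_diff = √(SE₁² + SE₂²) = √(1.03876864 + 0.74580496) = 1.3359.
t* = 1.971, so margin of error = 1.971 × 1.3359 = 2.6331.
Difference in means = 86.0 − 73.2 = 12.8000.
12.8000 ± 2.6331 → (10.17, 15.43).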